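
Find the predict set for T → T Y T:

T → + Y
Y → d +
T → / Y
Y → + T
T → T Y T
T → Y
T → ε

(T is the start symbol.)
PREDICT(T → T Y T) = (FIRST(RHS) \ {ε}) ∪ (FOLLOW(T) if ε ∈ FIRST(RHS), i.e. RHS ⇒* ε)
FIRST(T) = { '+', '/', 'd', ε }
FIRST(Y) = { '+', 'd' }
FIRST(T Y T) = { '+', '/', 'd' }
ε ∉ FIRST(T Y T), so FOLLOW(T) is not added.
PREDICT(T → T Y T) = { '+', '/', 'd' }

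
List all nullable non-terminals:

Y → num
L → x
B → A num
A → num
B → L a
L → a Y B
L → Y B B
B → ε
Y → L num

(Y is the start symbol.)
A non-terminal is nullable if it can derive ε (the empty string): either it has an ε-production, or it has a production whose right-hand side consists entirely of nullable non-terminals.

ε-productions: B → ε
So B is immediately nullable.
No further non-terminal can be added: every production for the remaining non-terminals contains a terminal or a non-nullable non-terminal.
Nullable = { 'B' }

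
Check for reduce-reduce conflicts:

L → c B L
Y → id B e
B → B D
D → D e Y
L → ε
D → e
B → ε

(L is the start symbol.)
Augment with L' → L and build the canonical LR(0) collection (I0 = CLOSURE({[L' → . L]}), then GOTO on every symbol after a dot until no new states appear). It has 12 states:
  I0: { [L → . c B L], [L → .], [L' → . L] }  — shift, reduce
  I1: { [L' → L .] }  — accept
  I2: { [B → . B D], [B → .], [L → c . B L] }  — reduce
  I3: { [B → B . D], [D → . D e Y], [D → . e], [L → . c B L], [L → .], [L → c B . L] }  — shift, reduce
  I4: { [B → B D .], [D → D . e Y] }  — shift, reduce
  I5: { [L → c B L .] }  — reduce
  I6: { [D → e .] }  — reduce
  I7: { [D → D e . Y], [Y → . id B e] }  — shift
  I8: { [D → D e Y .] }  — reduce
  I9: { [B → . B D], [B → .], [Y → id . B e] }  — reduce
  I10: { [B → B . D], [D → . D e Y], [D → . e], [Y → id B . e] }  — shift
  I11: { [D → e .], [Y → id B e .] }  — 2 reduces

I11 contains complete items [D → e .], [Y → id B e .] — reduce-reduce conflict.

Answer: Yes — I11: [D → e .] vs [Y → id B e .]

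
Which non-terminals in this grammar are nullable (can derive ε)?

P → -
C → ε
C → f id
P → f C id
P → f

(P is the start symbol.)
{ 'C' }

A non-terminal is nullable if it can derive ε (the empty string): either it has an ε-production, or it has a production whose right-hand side consists entirely of nullable non-terminals.

ε-productions: C → ε
So C is immediately nullable.
No further non-terminal can be added: every production for the remaining non-terminals contains a terminal or a non-nullable non-terminal.
Nullable = { 'C' }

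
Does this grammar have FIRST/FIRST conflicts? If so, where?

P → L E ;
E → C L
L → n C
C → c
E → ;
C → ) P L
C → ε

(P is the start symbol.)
A FIRST/FIRST conflict occurs when two productions N → α and N → β for the same non-terminal have FIRST(α) ∩ FIRST(β) ≠ ∅ (with ε ∈ FIRST of a nullable right-hand side, so two nullable alternatives also conflict).

FIRST sets of the non-terminals at (or reachable through a nullable prefix from) the front of some alternative:
  FIRST(C) = { ')', 'c', ε }
  FIRST(L) = { 'n' }

Productions for E:
  E → C L: FIRST = { ')', 'c', 'n' }
  E → ;: FIRST = { ';' }
Productions for C:
  C → c: FIRST = { 'c' }
  C → ) P L: FIRST = { ')' }
  C → ε: FIRST = { ε }
P, L have only one production, so no FIRST/FIRST conflict is possible there.

All alternatives of each non-terminal have pairwise disjoint FIRST sets.

Answer: No FIRST/FIRST conflicts.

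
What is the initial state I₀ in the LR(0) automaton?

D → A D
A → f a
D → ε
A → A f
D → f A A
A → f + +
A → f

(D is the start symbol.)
First, augment the grammar with D' → D
I₀ = CLOSURE({ [D' → . D] }):
  [D' → . D] has the dot before D: add [D → . A D], [D → .], [D → . f A A]
  [D → . A D] has the dot before A: add [A → . f a], [A → . A f], [A → . f + +], [A → . f]
No further items can be added.

I₀ = { [A → . A f], [A → . f + +], [A → . f a], [A → . f], [D → . A D], [D → . f A A], [D → .], [D' → . D] }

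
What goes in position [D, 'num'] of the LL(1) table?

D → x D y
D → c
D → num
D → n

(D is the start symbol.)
D → num

To find M[D, 'num'], we find productions for D where 'num' is in the predict set (PREDICT(N → α) = (FIRST(α) \ {ε}) ∪ (FOLLOW(N) if α ⇒* ε)).

D → x D y: PREDICT = { 'x' }
D → c: PREDICT = { 'c' }
D → num: PREDICT = { 'num' }
  'num' is in predict set, so this production goes in M[D, 'num']
D → n: PREDICT = { 'n' }

M[D, 'num'] = D → num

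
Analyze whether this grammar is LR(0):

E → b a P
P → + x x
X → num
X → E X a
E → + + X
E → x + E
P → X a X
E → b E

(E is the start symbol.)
Yes, the grammar is LR(0)

A grammar is LR(0) if no state in the canonical LR(0) collection has:
  - both a shift item (dot before a terminal) and a complete item (shift-reduce conflict), or
  - two or more complete items (reduce-reduce conflict; the accept item [E' → E .] counts as a complete item here).

Augment with E' → E and build the canonical LR(0) collection (I0 = CLOSURE({[E' → . E]}), then GOTO on every symbol after a dot until no new states appear). It has 22 states:
  I0: { [E → . + + X], [E → . b E], [E → . b a P], [E → . x + E], [E' → . E] }  — shift
  I1: { [E → + . + X] }  — shift
  I2: { [E' → E .] }  — accept
  I3: { [E → . + + X], [E → . b E], [E → . b a P], [E → . x + E], [E → b . E], [E → b . a P] }  — shift
  I4: { [E → x . + E] }  — shift
  I5: { [E → . + + X], [E → . b E], [E → . b a P], [E → . x + E], [E → x + . E] }  — shift
  I6: { [E → x + E .] }  — reduce
  I7: { [E → b E .] }  — reduce
  I8: { [E → . + + X], [E → . b E], [E → . b a P], [E → . x + E], [E → b a . P], [P → . + x x], [P → . X a X], [X → . E X a], [X → . num] }  — shift
  I9: { [E → + . + X], [P → + . x x] }  — shift
  I10: { [E → . + + X], [E → . b E], [E → . b a P], [E → . x + E], [X → . E X a], [X → . num], [X → E . X a] }  — shift
  I11: { [E → b a P .] }  — reduce
  I12: { [P → X . a X] }  — shift
  I13: { [X → num .] }  — reduce
  I14: { [E → . + + X], [E → . b E], [E → . b a P], [E → . x + E], [P → X a . X], [X → . E X a], [X → . num] }  — shift
  I15: { [P → X a X .] }  — reduce
  I16: { [X → E X . a] }  — shift
  I17: { [X → E X a .] }  — reduce
  I18: { [E → + + . X], [E → . + + X], [E → . b E], [E → . b a P], [E → . x + E], [X → . E X a], [X → . num] }  — shift
  I19: { [P → + x . x] }  — shift
  I20: { [P → + x x .] }  — reduce
  I21: { [E → + + X .] }  — reduce

Every state is either a pure shift/goto state or contains exactly one complete item and nothing to shift — no conflicts. The grammar is LR(0).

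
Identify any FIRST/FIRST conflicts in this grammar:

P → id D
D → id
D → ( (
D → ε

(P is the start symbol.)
No FIRST/FIRST conflicts.

A FIRST/FIRST conflict occurs when two productions N → α and N → β for the same non-terminal have FIRST(α) ∩ FIRST(β) ≠ ∅ (with ε ∈ FIRST of a nullable right-hand side, so two nullable alternatives also conflict).

Productions for D:
  D → id: FIRST = { 'id' }
  D → ( (: FIRST = { '(' }
  D → ε: FIRST = { ε }
P has only one production, so no FIRST/FIRST conflict is possible there.

All alternatives of each non-terminal have pairwise disjoint FIRST sets.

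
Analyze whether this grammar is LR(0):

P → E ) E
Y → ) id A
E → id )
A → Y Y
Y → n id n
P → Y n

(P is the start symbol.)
A grammar is LR(0) if no state in the canonical LR(0) collection has:
  - both a shift item (dot before a terminal) and a complete item (shift-reduce conflict), or
  - two or more complete items (reduce-reduce conflict; the accept item [P' → P .] counts as a complete item here).

Augment with P' → P and build the canonical LR(0) collection (I0 = CLOSURE({[P' → . P]}), then GOTO on every symbol after a dot until no new states appear). It has 17 states:
  I0: { [E → . id )], [P → . E ) E], [P → . Y n], [P' → . P], [Y → . ) id A], [Y → . n id n] }  — shift
  I1: { [Y → ) . id A] }  — shift
  I2: { [P → E . ) E] }  — shift
  I3: { [P' → P .] }  — accept
  I4: { [P → Y . n] }  — shift
  I5: { [E → id . )] }  — shift
  I6: { [Y → n . id n] }  — shift
  I7: { [Y → n id . n] }  — shift
  I8: { [Y → n id n .] }  — reduce
  I9: { [E → id ) .] }  — reduce
  I10: { [P → Y n .] }  — reduce
  I11: { [E → . id )], [P → E ) . E] }  — shift
  I12: { [P → E ) E .] }  — reduce
  I13: { [A → . Y Y], [Y → ) id . A], [Y → . ) id A], [Y → . n id n] }  — shift
  I14: { [Y → ) id A .] }  — reduce
  I15: { [A → Y . Y], [Y → . ) id A], [Y → . n id n] }  — shift
  I16: { [A → Y Y .] }  — reduce

Every state is either a pure shift/goto state or contains exactly one complete item and nothing to shift — no conflicts. The grammar is LR(0).

Answer: Yes, the grammar is LR(0)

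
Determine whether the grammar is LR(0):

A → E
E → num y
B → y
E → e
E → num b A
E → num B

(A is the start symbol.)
No. Reduce-reduce conflict: [B → y .] and [E → num y .]

Augment with A' → A and build the canonical LR(0) collection (I0 = CLOSURE({[A' → . A]}), then GOTO on every symbol after a dot until no new states appear). It has 9 states:
  I0: { [A → . E], [A' → . A], [E → . e], [E → . num B], [E → . num b A], [E → . num y] }  — shift
  I1: { [A' → A .] }  — accept
  I2: { [A → E .] }  — reduce
  I3: { [E → e .] }  — reduce
  I4: { [B → . y], [E → num . B], [E → num . b A], [E → num . y] }  — shift
  I5: { [E → num B .] }  — reduce
  I6: { [A → . E], [E → . e], [E → . num B], [E → . num b A], [E → . num y], [E → num b . A] }  — shift
  I7: { [B → y .], [E → num y .] }  — 2 reduces
  I8: { [E → num b A .] }  — reduce

Conflict in state I7:
  Reduce-reduce conflict: [B → y .] and [E → num y .]
So the grammar is NOT LR(0).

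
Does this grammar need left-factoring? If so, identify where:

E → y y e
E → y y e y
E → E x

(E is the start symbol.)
Yes, E has productions with common prefix 'y y e'

Left-factoring is needed when two productions for the same non-terminal
share a common prefix on the right-hand side.

Productions for E:
  E → y y e
  E → y y e y
  E → E x

Found common prefix 'y y e' in productions for E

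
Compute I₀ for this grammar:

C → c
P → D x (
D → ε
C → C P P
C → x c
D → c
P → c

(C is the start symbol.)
First, augment the grammar with C' → C
I₀ = CLOSURE({ [C' → . C] }):
  [C' → . C] has the dot before C: add [C → . c], [C → . C P P], [C → . x c]
No further items can be added.

I₀ = { [C → . C P P], [C → . c], [C → . x c], [C' → . C] }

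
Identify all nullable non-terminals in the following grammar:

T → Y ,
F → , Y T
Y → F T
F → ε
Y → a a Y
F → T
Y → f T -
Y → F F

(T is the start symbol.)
{ 'F', 'Y' }

ε-productions: F → ε
So F is immediately nullable.
Y → F F: every symbol on the right is nullable, so Y is nullable too.
No further non-terminal can be added: every production for the remaining non-terminals contains a terminal or a non-nullable non-terminal.
Nullable = { 'F', 'Y' }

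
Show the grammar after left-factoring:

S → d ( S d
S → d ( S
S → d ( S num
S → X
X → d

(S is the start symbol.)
S → d ( S S'
S' → d
S' → ε
S' → num
S → X
X → d

Left-factoring transforms A → αβ₁ | αβ₂ into A → αA' and A' → β₁ | β₂
(α is the longest common prefix among the alternatives). Repeat until
no nonterminal has two alternatives with a common prefix.

Round 1: S has alternatives sharing prefix 'd ( S'. Introduce S': S → d ( S S'
  Add: S' → d
  Add: S' → ε
  Add: S' → num

No remaining common prefixes — done.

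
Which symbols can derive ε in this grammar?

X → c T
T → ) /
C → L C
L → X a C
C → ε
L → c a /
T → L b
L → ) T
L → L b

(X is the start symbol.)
{ 'C' }

A non-terminal is nullable if it can derive ε (the empty string): either it has an ε-production, or it has a production whose right-hand side consists entirely of nullable non-terminals.

ε-productions: C → ε
So C is immediately nullable.
No further non-terminal can be added: every production for the remaining non-terminals contains a terminal or a non-nullable non-terminal.
Nullable = { 'C' }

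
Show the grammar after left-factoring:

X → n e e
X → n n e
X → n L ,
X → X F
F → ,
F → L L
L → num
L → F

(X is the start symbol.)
Left-factoring transforms A → αβ₁ | αβ₂ into A → αA' and A' → β₁ | β₂
(α is the longest common prefix among the alternatives). Repeat until
no nonterminal has two alternatives with a common prefix.

Round 1: X has alternatives sharing prefix 'n'. Introduce X': X → n X'
  Add: X' → e e
  Add: X' → n e
  Add: X' → L ,

No remaining common prefixes — done.

Resulting grammar:
X → n X'
X' → e e
X' → n e
X' → L ,
X → X F
F → ,
F → L L
L → num
L → F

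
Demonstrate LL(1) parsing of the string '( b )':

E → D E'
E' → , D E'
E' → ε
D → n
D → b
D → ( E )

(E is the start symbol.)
Stack is shown with the top on the left.

Stack        Input    Action
----------------------------
E $          ( b ) $  output E → D E'
D E' $       ( b ) $  output D → ( E )
( E ) E' $   ( b ) $  match '('
E ) E' $     b ) $    output E → D E'
D E' ) E' $  b ) $    output D → b
b E' ) E' $  b ) $    match 'b'
E' ) E' $    ) $      output E' → ε
) E' $       ) $      match ')'
E' $         $        output E' → ε
$            $        accept

The string is accepted.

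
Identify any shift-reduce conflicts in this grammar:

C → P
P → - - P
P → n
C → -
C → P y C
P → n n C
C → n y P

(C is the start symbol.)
Yes — I1: [C → - .] vs [P → - . - P]; I3: [C → P .] vs [C → P . y C]; I4: [P → n .] vs [C → n . y P]; I9: [P → n .] vs [P → n . n C]

A shift-reduce conflict occurs when an LR(0) state has both:
  - a complete (reduce) item [A → α .] (dot at the end), and
  - a shift item [B → β . c γ] (dot before a terminal).

Augment with C' → C and build the canonical LR(0) collection (I0 = CLOSURE({[C' → . C]}), then GOTO on every symbol after a dot until no new states appear). It has 15 states:
  I0: { [C → . -], [C → . P y C], [C → . P], [C → . n y P], [C' → . C], [P → . - - P], [P → . n n C], [P → . n] }  — shift
  I1: { [C → - .], [P → - . - P] }  — shift, reduce
  I2: { [C' → C .] }  — accept
  I3: { [C → P . y C], [C → P .] }  — shift, reduce
  I4: { [C → n . y P], [P → n . n C], [P → n .] }  — shift, reduce
  I5: { [C → . -], [C → . P y C], [C → . P], [C → . n y P], [P → . - - P], [P → . n n C], [P → . n], [P → n n . C] }  — shift
  I6: { [C → n y . P], [P → . - - P], [P → . n n C], [P → . n] }  — shift
  I7: { [P → - . - P] }  — shift
  I8: { [C → n y P .] }  — reduce
  I9: { [P → n . n C], [P → n .] }  — shift, reduce
  I10: { [P → - - . P], [P → . - - P], [P → . n n C], [P → . n] }  — shift
  I11: { [P → - - P .] }  — reduce
  I12: { [P → n n C .] }  — reduce
  I13: { [C → . -], [C → . P y C], [C → . P], [C → . n y P], [C → P y . C], [P → . - - P], [P → . n n C], [P → . n] }  — shift
  I14: { [C → P y C .] }  — reduce

I1 contains reduce item [C → - .] and shift item [P → - . - P] — shift-reduce conflict.
I3 contains reduce item [C → P .] and shift item [C → P . y C] — shift-reduce conflict.
I4 contains reduce item [P → n .] and shift items [C → n . y P], [P → n . n C] — shift-reduce conflict.
I9 contains reduce item [P → n .] and shift item [P → n . n C] — shift-reduce conflict.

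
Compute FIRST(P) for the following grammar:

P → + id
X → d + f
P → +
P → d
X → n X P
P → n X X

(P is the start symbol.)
{ '+', 'd', 'n' }

From P → + id:
  - '+' is a terminal: add '+' and stop
From P → +:
  - '+' is a terminal: add '+' and stop
From P → d:
  - d is a terminal: add 'd' and stop
From P → n X X:
  - n is a terminal: add 'n' and stop

Collecting: FIRST(P) = { '+', 'd', 'n' }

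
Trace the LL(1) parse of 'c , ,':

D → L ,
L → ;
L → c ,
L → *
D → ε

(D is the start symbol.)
Stack is shown with the top on the left.

Stack    Input    Action
------------------------
D $      c , , $  output D → L ,
L , $    c , , $  output L → c ,
c , , $  c , , $  match 'c'
, , $    , , $    match ','
, $      , $      match ','
$        $        accept

The string is accepted.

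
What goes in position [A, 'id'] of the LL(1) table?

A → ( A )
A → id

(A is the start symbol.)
To find M[A, 'id'], we find productions for A where 'id' is in the predict set (PREDICT(N → α) = (FIRST(α) \ {ε}) ∪ (FOLLOW(N) if α ⇒* ε)).

A → ( A ): PREDICT = { '(' }
A → id: PREDICT = { 'id' }
  'id' is in predict set, so this production goes in M[A, 'id']

M[A, 'id'] = A → id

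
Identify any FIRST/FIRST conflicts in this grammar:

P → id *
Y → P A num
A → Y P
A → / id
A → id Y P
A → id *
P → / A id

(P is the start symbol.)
FIRST sets of the non-terminals at (or reachable through a nullable prefix from) the front of some alternative:
  FIRST(Y) = { '/', 'id' }

Productions for P:
  P → id *: FIRST = { 'id' }
  P → / A id: FIRST = { '/' }
Productions for A:
  A → Y P: FIRST = { '/', 'id' }
  A → / id: FIRST = { '/' }
  A → id Y P: FIRST = { 'id' }
  A → id *: FIRST = { 'id' }
Y has only one production, so no FIRST/FIRST conflict is possible there.

Conflict for A: A → Y P and A → / id
  Overlap: { '/' }
Conflict for A: A → Y P and A → id Y P
  Overlap: { 'id' }
Conflict for A: A → Y P and A → id *
  Overlap: { 'id' }
Conflict for A: A → id Y P and A → id *
  Overlap: { 'id' }

Answer: Yes. A → Y P / A → '/' id on { '/' }; A → Y P / A → id Y P on { 'id' }; A → Y P / A → id '*' on { 'id' }; A → id Y P / A → id '*' on { 'id' }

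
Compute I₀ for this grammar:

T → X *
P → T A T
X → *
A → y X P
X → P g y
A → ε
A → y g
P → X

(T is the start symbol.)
{ [P → . T A T], [P → . X], [T → . X *], [T' → . T], [X → . *], [X → . P g y] }

First, augment the grammar with T' → T
I₀ = CLOSURE({ [T' → . T] }):
  [T' → . T] has the dot before T: add [T → . X *]
  [T → . X *] has the dot before X: add [X → . *], [X → . P g y]
  [X → . P g y] has the dot before P: add [P → . T A T], [P → . X]
No further items can be added.

I₀ = { [P → . T A T], [P → . X], [T → . X *], [T' → . T], [X → . *], [X → . P g y] }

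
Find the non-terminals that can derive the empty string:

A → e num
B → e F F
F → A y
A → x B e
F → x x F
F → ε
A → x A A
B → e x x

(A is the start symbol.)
A non-terminal is nullable if it can derive ε (the empty string): either it has an ε-production, or it has a production whose right-hand side consists entirely of nullable non-terminals.

ε-productions: F → ε
So F is immediately nullable.
No further non-terminal can be added: every production for the remaining non-terminals contains a terminal or a non-nullable non-terminal.
Nullable = { 'F' }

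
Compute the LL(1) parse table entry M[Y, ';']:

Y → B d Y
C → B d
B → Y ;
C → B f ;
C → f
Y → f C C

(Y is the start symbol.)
Empty (error entry)

To find M[Y, ';'], we find productions for Y where ';' is in the predict set (PREDICT(N → α) = (FIRST(α) \ {ε}) ∪ (FOLLOW(N) if α ⇒* ε)).

Relevant sets:
  FIRST(B) = { 'f' }

Y → B d Y: PREDICT = { 'f' }
Y → f C C: PREDICT = { 'f' }

M[Y, ';'] is empty (no production applies)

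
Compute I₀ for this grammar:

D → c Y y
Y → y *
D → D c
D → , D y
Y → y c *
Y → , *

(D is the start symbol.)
First, augment the grammar with D' → D
I₀ = CLOSURE({ [D' → . D] }):
  [D' → . D] has the dot before D: add [D → . c Y y], [D → . D c], [D → . , D y]
No further items can be added.

I₀ = { [D → . , D y], [D → . D c], [D → . c Y y], [D' → . D] }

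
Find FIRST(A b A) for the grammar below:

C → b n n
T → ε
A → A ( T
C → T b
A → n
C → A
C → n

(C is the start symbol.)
FIRST sets of the non-terminals involved (from the grammar, by fixed-point iteration):
  FIRST(A) = { 'n' }

To compute FIRST(A b A), process the symbols left to right:
Symbol A is a non-terminal. Add FIRST(A) \ {ε} = { 'n' }
A is not nullable (ε ∉ FIRST(A)), so stop here.
FIRST(A b A) = { 'n' }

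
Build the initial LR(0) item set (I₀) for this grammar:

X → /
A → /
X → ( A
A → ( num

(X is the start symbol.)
First, augment the grammar with X' → X
I₀ = CLOSURE({ [X' → . X] }):
  [X' → . X] has the dot before X: add [X → . /], [X → . ( A]
No further items can be added.

I₀ = { [X → . ( A], [X → . /], [X' → . X] }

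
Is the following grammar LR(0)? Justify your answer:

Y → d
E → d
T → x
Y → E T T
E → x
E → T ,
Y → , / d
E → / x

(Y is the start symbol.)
A grammar is LR(0) if no state in the canonical LR(0) collection has:
  - both a shift item (dot before a terminal) and a complete item (shift-reduce conflict), or
  - two or more complete items (reduce-reduce conflict; the accept item [Y' → Y .] counts as a complete item here).

Augment with Y' → Y and build the canonical LR(0) collection (I0 = CLOSURE({[Y' → . Y]}), then GOTO on every symbol after a dot until no new states appear). It has 15 states:
  I0: { [E → . / x], [E → . T ,], [E → . d], [E → . x], [T → . x], [Y → . , / d], [Y → . E T T], [Y → . d], [Y' → . Y] }  — shift
  I1: { [Y → , . / d] }  — shift
  I2: { [E → / . x] }  — shift
  I3: { [T → . x], [Y → E . T T] }  — shift
  I4: { [E → T . ,] }  — shift
  I5: { [Y' → Y .] }  — accept
  I6: { [E → d .], [Y → d .] }  — 2 reduces
  I7: { [E → x .], [T → x .] }  — 2 reduces
  I8: { [E → T , .] }  — reduce
  I9: { [T → . x], [Y → E T . T] }  — shift
  I10: { [T → x .] }  — reduce
  I11: { [Y → E T T .] }  — reduce
  I12: { [E → / x .] }  — reduce
  I13: { [Y → , / . d] }  — shift
  I14: { [Y → , / d .] }  — reduce

Conflict in state I6:
  Reduce-reduce conflict: [E → d .] and [Y → d .]
So the grammar is NOT LR(0).

Answer: No. Reduce-reduce conflict: [E → d .] and [Y → d .]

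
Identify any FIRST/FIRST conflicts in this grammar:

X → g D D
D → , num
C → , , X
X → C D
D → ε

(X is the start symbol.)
No FIRST/FIRST conflicts.

FIRST sets of the non-terminals at (or reachable through a nullable prefix from) the front of some alternative:
  FIRST(C) = { ',' }

Productions for X:
  X → g D D: FIRST = { 'g' }
  X → C D: FIRST = { ',' }
Productions for D:
  D → , num: FIRST = { ',' }
  D → ε: FIRST = { ε }
C has only one production, so no FIRST/FIRST conflict is possible there.

All alternatives of each non-terminal have pairwise disjoint FIRST sets.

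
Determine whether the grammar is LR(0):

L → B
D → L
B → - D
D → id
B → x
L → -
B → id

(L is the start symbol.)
A grammar is LR(0) if no state in the canonical LR(0) collection has:
  - both a shift item (dot before a terminal) and a complete item (shift-reduce conflict), or
  - two or more complete items (reduce-reduce conflict; the accept item [L' → L .] counts as a complete item here).

Augment with L' → L and build the canonical LR(0) collection (I0 = CLOSURE({[L' → . L]}), then GOTO on every symbol after a dot until no new states appear). It has 9 states:
  I0: { [B → . - D], [B → . id], [B → . x], [L → . -], [L → . B], [L' → . L] }  — shift
  I1: { [B → - . D], [B → . - D], [B → . id], [B → . x], [D → . L], [D → . id], [L → - .], [L → . -], [L → . B] }  — shift, reduce
  I2: { [L → B .] }  — reduce
  I3: { [L' → L .] }  — accept
  I4: { [B → id .] }  — reduce
  I5: { [B → x .] }  — reduce
  I6: { [B → - D .] }  — reduce
  I7: { [D → L .] }  — reduce
  I8: { [B → id .], [D → id .] }  — 2 reduces

Conflict in state I1:
  Shift-reduce conflict between [L → - .] and [B → . - D]
So the grammar is NOT LR(0).

Answer: No. Shift-reduce conflict between [L → - .] and [B → . - D]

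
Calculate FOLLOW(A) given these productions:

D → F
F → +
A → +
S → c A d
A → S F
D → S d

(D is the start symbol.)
To compute FOLLOW(A), find every occurrence of A on a right-hand side N → α A β: add FIRST(β) \ {ε}, and if β is empty or nullable also add FOLLOW(N). Iterate to a fixed point.

In S → c A d: A is followed by d, add FIRST(d) \ {ε} = { 'd' }

Taking the union: FOLLOW(A) = { 'd' }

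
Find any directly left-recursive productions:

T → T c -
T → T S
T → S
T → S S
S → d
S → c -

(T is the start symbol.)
Yes, T is left-recursive

Direct left recursion occurs when N → N α for some non-terminal N (the right-hand side begins with the left-hand side itself).

T → T c -: LEFT RECURSIVE (starts with T)
T → T S: LEFT RECURSIVE (starts with T)
T → S: starts with S
T → S S: starts with S
S → d: starts with d
S → c -: starts with c

The grammar has direct left recursion on: T.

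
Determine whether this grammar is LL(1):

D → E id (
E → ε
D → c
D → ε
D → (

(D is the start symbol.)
Relevant sets:
  FIRST(E) = { ε }
  FOLLOW(D) = { $ }

For D:
  PREDICT(D → E id '(') = { 'id' }
  PREDICT(D → c) = { 'c' }
  PREDICT(D → ε) = { $ }
  PREDICT(D → '(') = { '(' }
E has a single production, so nothing to check there.

All predict sets are disjoint. The grammar IS LL(1).

Answer: Yes, the grammar is LL(1).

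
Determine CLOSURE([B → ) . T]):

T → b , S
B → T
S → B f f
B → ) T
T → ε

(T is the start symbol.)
{ [B → ) . T], [T → . b , S], [T → .] }

Start with: [B → ) . T]
  [B → ) . T] has the dot before T: add [T → . b , S], [T → .]
No further items can be added.

CLOSURE = { [B → ) . T], [T → . b , S], [T → .] }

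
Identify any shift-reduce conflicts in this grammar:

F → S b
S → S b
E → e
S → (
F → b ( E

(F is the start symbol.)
No shift-reduce conflicts

A shift-reduce conflict occurs when an LR(0) state has both:
  - a complete (reduce) item [A → α .] (dot at the end), and
  - a shift item [B → β . c γ] (dot before a terminal).

Augment with F' → F and build the canonical LR(0) collection (I0 = CLOSURE({[F' → . F]}), then GOTO on every symbol after a dot until no new states appear). It has 9 states:
  I0: { [F → . S b], [F → . b ( E], [F' → . F], [S → . (], [S → . S b] }  — shift
  I1: { [S → ( .] }  — reduce
  I2: { [F' → F .] }  — accept
  I3: { [F → S . b], [S → S . b] }  — shift
  I4: { [F → b . ( E] }  — shift
  I5: { [E → . e], [F → b ( . E] }  — shift
  I6: { [F → b ( E .] }  — reduce
  I7: { [E → e .] }  — reduce
  I8: { [F → S b .], [S → S b .] }  — 2 reduces

No state contains both a complete item and a shift item.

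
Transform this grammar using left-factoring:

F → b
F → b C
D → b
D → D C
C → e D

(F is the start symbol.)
F → b F'
F' → ε
F' → C
D → b
D → D C
C → e D

Left-factoring transforms A → αβ₁ | αβ₂ into A → αA' and A' → β₁ | β₂
(α is the longest common prefix among the alternatives). Repeat until
no nonterminal has two alternatives with a common prefix.

Round 1: F has alternatives sharing prefix 'b'. Introduce F': F → b F'
  Add: F' → ε
  Add: F' → C

No remaining common prefixes — done.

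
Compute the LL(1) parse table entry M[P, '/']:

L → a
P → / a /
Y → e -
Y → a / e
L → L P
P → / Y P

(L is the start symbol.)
P → / a /, P → / Y P

To find M[P, '/'], we find productions for P where '/' is in the predict set (PREDICT(N → α) = (FIRST(α) \ {ε}) ∪ (FOLLOW(N) if α ⇒* ε)).

P → / a /: PREDICT = { '/' }
  '/' is in predict set, so this production goes in M[P, '/']
P → / Y P: PREDICT = { '/' }
  '/' is in predict set, so this production goes in M[P, '/']

M[P, '/'] = P → / a /, P → / Y P  (a multiply-defined cell — the grammar is not LL(1))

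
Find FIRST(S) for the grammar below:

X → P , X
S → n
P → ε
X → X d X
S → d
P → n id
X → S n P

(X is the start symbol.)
To compute FIRST(S), examine every production with S on the left-hand side, reading each right-hand side left to right until a non-nullable symbol is reached.

From S → n:
  - n is a terminal: add 'n' and stop
From S → d:
  - d is a terminal: add 'd' and stop

Collecting: FIRST(S) = { 'd', 'n' }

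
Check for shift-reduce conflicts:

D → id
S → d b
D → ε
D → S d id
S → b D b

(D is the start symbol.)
Yes — I0: [D → .] vs [D → . id]; I3: [D → .] vs [D → . id]

A shift-reduce conflict occurs when an LR(0) state has both:
  - a complete (reduce) item [A → α .] (dot at the end), and
  - a shift item [B → β . c γ] (dot before a terminal).

Augment with D' → D and build the canonical LR(0) collection (I0 = CLOSURE({[D' → . D]}), then GOTO on every symbol after a dot until no new states appear). It has 11 states:
  I0: { [D → . S d id], [D → . id], [D → .], [D' → . D], [S → . b D b], [S → . d b] }  — shift, reduce
  I1: { [D' → D .] }  — accept
  I2: { [D → S . d id] }  — shift
  I3: { [D → . S d id], [D → . id], [D → .], [S → . b D b], [S → . d b], [S → b . D b] }  — shift, reduce
  I4: { [S → d . b] }  — shift
  I5: { [D → id .] }  — reduce
  I6: { [S → d b .] }  — reduce
  I7: { [S → b D . b] }  — shift
  I8: { [S → b D b .] }  — reduce
  I9: { [D → S d . id] }  — shift
  I10: { [D → S d id .] }  — reduce

I0 contains reduce item [D → .] and shift items [D → . id], [S → . b D b], [S → . d b] — shift-reduce conflict.
I3 contains reduce item [D → .] and shift items [D → . id], [S → . b D b], [S → . d b] — shift-reduce conflict.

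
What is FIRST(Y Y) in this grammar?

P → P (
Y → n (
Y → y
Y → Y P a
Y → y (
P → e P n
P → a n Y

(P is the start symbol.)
FIRST sets of the non-terminals involved (from the grammar, by fixed-point iteration):
  FIRST(Y) = { 'n', 'y' }

To compute FIRST(Y Y), process the symbols left to right:
Symbol Y is a non-terminal. Add FIRST(Y) \ {ε} = { 'n', 'y' }
Y is not nullable (ε ∉ FIRST(Y)), so stop here.
FIRST(Y Y) = { 'n', 'y' }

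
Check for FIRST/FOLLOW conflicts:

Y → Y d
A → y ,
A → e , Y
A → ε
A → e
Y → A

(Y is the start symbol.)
Yes. Y → Y d with FOLLOW(Y) on { 'd' }

Nullable non-terminals: A, Y.
FIRST sets used below: FIRST(Y) = { 'd', 'e', 'y', ε }, FIRST(A) = { 'e', 'y', ε }

A: nullable alternative(s) A → ε; FOLLOW(A) = { $, 'd' }
  A → y ,: FIRST \ {ε} = { 'y' } — disjoint from FOLLOW(A)
  A → e , Y: FIRST \ {ε} = { 'e' } — disjoint from FOLLOW(A)
  A → ε: FIRST \ {ε} = { } — this is the only nullable alternative, skip
  A → e: FIRST \ {ε} = { 'e' } — disjoint from FOLLOW(A)

Y: nullable alternative(s) Y → A; FOLLOW(Y) = { $, 'd' }
  Y → Y d: FIRST \ {ε} = { 'd', 'e', 'y' } — overlaps FOLLOW(Y) on { 'd' }: CONFLICT
  Y → A: FIRST \ {ε} = { 'e', 'y' } — this is the only nullable alternative, skip

So the grammar has 1 FIRST/FOLLOW conflict (marked CONFLICT above).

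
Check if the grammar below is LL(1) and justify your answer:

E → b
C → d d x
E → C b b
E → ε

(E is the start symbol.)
Yes, the grammar is LL(1).

Relevant sets:
  FIRST(C) = { 'd' }
  FOLLOW(E) = { $ }

For E:
  PREDICT(E → b) = { 'b' }
  PREDICT(E → C b b) = { 'd' }
  PREDICT(E → ε) = { $ }
C has a single production, so nothing to check there.

All predict sets are disjoint. The grammar IS LL(1).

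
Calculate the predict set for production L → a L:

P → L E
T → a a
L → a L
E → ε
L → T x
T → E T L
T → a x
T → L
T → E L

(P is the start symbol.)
PREDICT(L → a L) = (FIRST(RHS) \ {ε}) ∪ (FOLLOW(L) if ε ∈ FIRST(RHS), i.e. RHS ⇒* ε)
FIRST(a L) = { 'a' }
ε ∉ FIRST(a L), so FOLLOW(L) is not added.
PREDICT(L → a L) = { 'a' }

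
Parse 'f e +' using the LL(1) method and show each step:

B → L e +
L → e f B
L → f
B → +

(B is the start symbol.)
LL(1) parsing maintains a stack (initially the start symbol over $) and the input. At each step: if the stack top is a terminal, match it against the current input token; if it is a non-terminal N, replace it with the RHS of M[N, lookahead] (the unique production whose predict set contains the lookahead).

Stack is shown with the top on the left.

Stack    Input    Action
------------------------
B $      f e + $  output B → L e +
L e + $  f e + $  output L → f
f e + $  f e + $  match 'f'
e + $    e + $    match 'e'
+ $      + $      match '+'
$        $        accept

The string is accepted.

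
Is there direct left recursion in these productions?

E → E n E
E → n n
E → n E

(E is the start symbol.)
Yes, E is left-recursive

E → E n E: LEFT RECURSIVE (starts with E)
E → n n: starts with n
E → n E: starts with n

The grammar has direct left recursion on: E.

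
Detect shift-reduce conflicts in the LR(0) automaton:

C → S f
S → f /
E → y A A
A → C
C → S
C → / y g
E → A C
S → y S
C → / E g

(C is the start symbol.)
Yes — I3: [C → S .] vs [C → S . f]; I14: [C → S .] vs [C → S . f]

A shift-reduce conflict occurs when an LR(0) state has both:
  - a complete (reduce) item [A → α .] (dot at the end), and
  - a shift item [B → β . c γ] (dot before a terminal).

Augment with C' → C and build the canonical LR(0) collection (I0 = CLOSURE({[C' → . C]}), then GOTO on every symbol after a dot until no new states appear). It has 19 states:
  I0: { [C → . / E g], [C → . / y g], [C → . S f], [C → . S], [C' → . C], [S → . f /], [S → . y S] }  — shift
  I1: { [A → . C], [C → . / E g], [C → . / y g], [C → . S f], [C → . S], [C → / . E g], [C → / . y g], [E → . A C], [E → . y A A], [S → . f /], [S → . y S] }  — shift
  I2: { [C' → C .] }  — accept
  I3: { [C → S . f], [C → S .] }  — shift, reduce
  I4: { [S → f . /] }  — shift
  I5: { [S → . f /], [S → . y S], [S → y . S] }  — shift
  I6: { [S → y S .] }  — reduce
  I7: { [S → f / .] }  — reduce
  I8: { [C → S f .] }  — reduce
  I9: { [C → . / E g], [C → . / y g], [C → . S f], [C → . S], [E → A . C], [S → . f /], [S → . y S] }  — shift
  I10: { [A → C .] }  — reduce
  I11: { [C → / E . g] }  — shift
  I12: { [A → . C], [C → . / E g], [C → . / y g], [C → . S f], [C → . S], [C → / y . g], [E → y . A A], [S → . f /], [S → . y S], [S → y . S] }  — shift
  I13: { [A → . C], [C → . / E g], [C → . / y g], [C → . S f], [C → . S], [E → y A . A], [S → . f /], [S → . y S] }  — shift
  I14: { [C → S . f], [C → S .], [S → y S .] }  — shift, 2 reduces
  I15: { [C → / y g .] }  — reduce
  I16: { [E → y A A .] }  — reduce
  I17: { [C → / E g .] }  — reduce
  I18: { [E → A C .] }  — reduce

I3 contains reduce item [C → S .] and shift item [C → S . f] — shift-reduce conflict.
I14 contains reduce items [C → S .], [S → y S .] and shift item [C → S . f] — shift-reduce conflict.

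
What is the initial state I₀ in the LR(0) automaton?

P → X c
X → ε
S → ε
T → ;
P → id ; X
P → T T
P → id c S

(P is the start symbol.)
{ [P → . T T], [P → . X c], [P → . id ; X], [P → . id c S], [P' → . P], [T → . ;], [X → .] }

First, augment the grammar with P' → P
I₀ = CLOSURE({ [P' → . P] }):
  [P' → . P] has the dot before P: add [P → . X c], [P → . id ; X], [P → . T T], [P → . id c S]
  [P → . X c] has the dot before X: add [X → .]
  [P → . T T] has the dot before T: add [T → . ;]
No further items can be added.

I₀ = { [P → . T T], [P → . X c], [P → . id ; X], [P → . id c S], [P' → . P], [T → . ;], [X → .] }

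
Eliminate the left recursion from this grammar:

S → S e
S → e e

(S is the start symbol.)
S → e e S'
S' → e S'
S' → ε

S is directly left-recursive. The standard transformation for
  A → A α₁ | ... | A α_m | β₁ | ... | β_n
is
  A  → β₁ A' | ... | β_n A'
  A' → α₁ A' | ... | α_m A' | ε

S → e e becomes S → e e S'
S → S e becomes S' → e S'
Add S' → ε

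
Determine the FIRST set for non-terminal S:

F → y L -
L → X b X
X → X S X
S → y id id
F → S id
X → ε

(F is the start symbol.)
To compute FIRST(S), examine every production with S on the left-hand side, reading each right-hand side left to right until a non-nullable symbol is reached.

From S → y id id:
  - y is a terminal: add 'y' and stop

Collecting: FIRST(S) = { 'y' }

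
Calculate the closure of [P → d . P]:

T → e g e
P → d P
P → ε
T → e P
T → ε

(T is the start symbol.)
To compute CLOSURE, for each item [A → α.Bβ] where B is a non-terminal, add [B → .γ] for all productions B → γ; repeat for the newly added items until nothing changes.

Start with: [P → d . P]
  [P → d . P] has the dot before P: add [P → . d P], [P → .]
No further items can be added.

CLOSURE = { [P → . d P], [P → .], [P → d . P] }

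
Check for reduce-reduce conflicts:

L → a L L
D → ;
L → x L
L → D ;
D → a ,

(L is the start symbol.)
No reduce-reduce conflicts

A reduce-reduce conflict occurs when an LR(0) state has two complete items [A → α .] and [B → β .] — both call for a reduction, and with no lookahead the parser cannot choose between them.

Augment with L' → L and build the canonical LR(0) collection (I0 = CLOSURE({[L' → . L]}), then GOTO on every symbol after a dot until no new states appear). It has 11 states:
  I0: { [D → . ;], [D → . a ,], [L → . D ;], [L → . a L L], [L → . x L], [L' → . L] }  — shift
  I1: { [D → ; .] }  — reduce
  I2: { [L → D . ;] }  — shift
  I3: { [L' → L .] }  — accept
  I4: { [D → . ;], [D → . a ,], [D → a . ,], [L → . D ;], [L → . a L L], [L → . x L], [L → a . L L] }  — shift
  I5: { [D → . ;], [D → . a ,], [L → . D ;], [L → . a L L], [L → . x L], [L → x . L] }  — shift
  I6: { [L → x L .] }  — reduce
  I7: { [D → a , .] }  — reduce
  I8: { [D → . ;], [D → . a ,], [L → . D ;], [L → . a L L], [L → . x L], [L → a L . L] }  — shift
  I9: { [L → a L L .] }  — reduce
  I10: { [L → D ; .] }  — reduce

No state contains more than one complete item.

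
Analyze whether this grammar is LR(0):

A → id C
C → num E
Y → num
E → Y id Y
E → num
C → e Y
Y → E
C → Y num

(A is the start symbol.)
No. Shift-reduce conflict between [E → num .] and [E → . num]

A grammar is LR(0) if no state in the canonical LR(0) collection has:
  - both a shift item (dot before a terminal) and a complete item (shift-reduce conflict), or
  - two or more complete items (reduce-reduce conflict; the accept item [A' → A .] counts as a complete item here).

Augment with A' → A and build the canonical LR(0) collection (I0 = CLOSURE({[A' → . A]}), then GOTO on every symbol after a dot until no new states appear). It has 15 states:
  I0: { [A → . id C], [A' → . A] }  — shift
  I1: { [A' → A .] }  — accept
  I2: { [A → id . C], [C → . Y num], [C → . e Y], [C → . num E], [E → . Y id Y], [E → . num], [Y → . E], [Y → . num] }  — shift
  I3: { [A → id C .] }  — reduce
  I4: { [Y → E .] }  — reduce
  I5: { [C → Y . num], [E → Y . id Y] }  — shift
  I6: { [C → e . Y], [E → . Y id Y], [E → . num], [Y → . E], [Y → . num] }  — shift
  I7: { [C → num . E], [E → . Y id Y], [E → . num], [E → num .], [Y → . E], [Y → . num], [Y → num .] }  — shift, 2 reduces
  I8: { [C → num E .], [Y → E .] }  — 2 reduces
  I9: { [E → Y . id Y] }  — shift
  I10: { [E → num .], [Y → num .] }  — 2 reduces
  I11: { [E → . Y id Y], [E → . num], [E → Y id . Y], [Y → . E], [Y → . num] }  — shift
  I12: { [E → Y . id Y], [E → Y id Y .] }  — shift, reduce
  I13: { [C → e Y .], [E → Y . id Y] }  — shift, reduce
  I14: { [C → Y num .] }  — reduce

Conflict in state I7:
  Shift-reduce conflict between [E → num .] and [E → . num]
So the grammar is NOT LR(0).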